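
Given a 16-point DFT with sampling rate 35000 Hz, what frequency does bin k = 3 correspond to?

The frequency of DFT bin k is: f_k = k * f_s / N
f_3 = 3 * 35000 / 16 = 13125/2 Hz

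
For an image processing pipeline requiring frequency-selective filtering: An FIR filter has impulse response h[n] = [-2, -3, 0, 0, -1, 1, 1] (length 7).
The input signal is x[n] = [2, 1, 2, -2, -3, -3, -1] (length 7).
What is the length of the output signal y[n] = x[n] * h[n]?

For linear convolution, the output length is:
len(y) = len(x) + len(h) - 1 = 7 + 7 - 1 = 13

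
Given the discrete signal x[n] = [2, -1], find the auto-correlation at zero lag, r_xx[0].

The auto-correlation at zero lag r_xx[0] equals the signal energy.
r_xx[0] = sum of x[n]^2 = 2^2 + (-1)^2
= 4 + 1 = 5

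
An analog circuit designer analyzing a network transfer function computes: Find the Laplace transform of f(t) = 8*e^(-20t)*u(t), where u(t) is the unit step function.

Standard Laplace transform pair:
e^(-at)*u(t) <-> 1/(s+a)
With a = 20: L{8*e^(-20t)*u(t)} = 8/(s+20), ROC: Re(s) > -20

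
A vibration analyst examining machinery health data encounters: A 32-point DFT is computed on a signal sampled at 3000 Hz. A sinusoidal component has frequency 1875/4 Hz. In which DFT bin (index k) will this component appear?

DFT frequency resolution = f_s/N = 3000/32 = 375/4 Hz
Bin index k = f_signal / resolution = 1875/4 / 375/4 = 5
The signal frequency 1875/4 Hz falls in DFT bin k = 5.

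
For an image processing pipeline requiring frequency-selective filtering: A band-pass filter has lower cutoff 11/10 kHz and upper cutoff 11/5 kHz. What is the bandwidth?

Bandwidth = f_high - f_low
= 11/5 kHz - 11/10 kHz = 11/10 kHz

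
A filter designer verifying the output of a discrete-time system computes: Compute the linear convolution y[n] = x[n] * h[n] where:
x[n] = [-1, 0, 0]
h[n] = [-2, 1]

y[n] = sum_k x[k]*h[n-k]. Output length = len(x) + len(h) - 1 = 3 + 2 - 1 = 4.
y[0] = -1*-2 = 2
y[1] = 0*-2 + -1*1 = -1
y[2] = 0*-2 + 0*1 = 0
y[3] = 0*1 = 0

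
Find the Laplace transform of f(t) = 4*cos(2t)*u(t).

Standard pair: cos(wt)*u(t) <-> s/(s^2+w^2)
With w = 2: L{4*cos(2t)*u(t)} = 4s/(s^2+4)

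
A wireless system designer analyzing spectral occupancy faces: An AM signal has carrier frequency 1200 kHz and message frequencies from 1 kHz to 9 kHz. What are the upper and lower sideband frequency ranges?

Upper sideband (USB) = fc + [fm_low, fm_high] = 1200 + [1, 9] = [1201, 1209] kHz
Lower sideband (LSB) = fc - [fm_high, fm_low] = 1200 - [9, 1] = [1191, 1199] kHz
Total occupied spectrum: 1191 kHz to 1209 kHz (plus carrier at 1200 kHz)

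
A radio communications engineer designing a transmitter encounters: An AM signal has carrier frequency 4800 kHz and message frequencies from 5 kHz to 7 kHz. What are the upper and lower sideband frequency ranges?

Upper sideband (USB) = fc + [fm_low, fm_high] = 4800 + [5, 7] = [4805, 4807] kHz
Lower sideband (LSB) = fc - [fm_high, fm_low] = 4800 - [7, 5] = [4793, 4795] kHz
Total occupied spectrum: 4793 kHz to 4807 kHz (plus carrier at 4800 kHz)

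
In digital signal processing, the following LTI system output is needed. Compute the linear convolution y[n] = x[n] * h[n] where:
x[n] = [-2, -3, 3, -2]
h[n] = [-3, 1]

y[n] = sum_k x[k]*h[n-k]. Output length = len(x) + len(h) - 1 = 4 + 2 - 1 = 5.
y[0] = -2*-3 = 6
y[1] = -3*-3 + -2*1 = 7
y[2] = 3*-3 + -3*1 = -12
y[3] = -2*-3 + 3*1 = 9
y[4] = -2*1 = -2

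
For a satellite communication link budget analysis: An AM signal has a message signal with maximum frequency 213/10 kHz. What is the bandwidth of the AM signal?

In AM (double-sideband), the bandwidth is twice the message frequency.
BW = 2 * f_m = 2 * 213/10 kHz = 213/5 kHz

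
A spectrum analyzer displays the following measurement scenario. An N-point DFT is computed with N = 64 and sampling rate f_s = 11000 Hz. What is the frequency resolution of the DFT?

DFT frequency resolution = f_s / N
= 11000 / 64 = 1375/8 Hz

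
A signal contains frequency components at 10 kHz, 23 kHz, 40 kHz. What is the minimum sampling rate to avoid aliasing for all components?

The highest frequency component is f_max = 40 kHz.
Nyquist rate = 2 * f_max = 2 * 40 kHz = 80 kHz.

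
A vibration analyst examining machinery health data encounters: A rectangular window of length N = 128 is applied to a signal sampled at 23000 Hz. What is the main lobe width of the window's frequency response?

For a rectangular window of length N,
the main lobe width in frequency is 2*f_s/N.
= 2*23000/128 = 2875/8 Hz
This determines the minimum frequency separation for resolving two sinusoids.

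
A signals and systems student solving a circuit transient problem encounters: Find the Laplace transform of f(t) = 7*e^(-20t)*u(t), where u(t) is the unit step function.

Standard Laplace transform pair:
e^(-at)*u(t) <-> 1/(s+a)
With a = 20: L{7*e^(-20t)*u(t)} = 7/(s+20), ROC: Re(s) > -20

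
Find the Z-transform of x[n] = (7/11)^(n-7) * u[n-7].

Time-shifting property: if X(z) = Z{x[n]}, then Z{x[n-d]} = z^(-d) * X(z)
X(z) = z/(z - 7/11) for x[n] = (7/11)^n * u[n]
Z{x[n-7]} = z^(-7) * z/(z - 7/11) = z^(-6)/(z - 7/11)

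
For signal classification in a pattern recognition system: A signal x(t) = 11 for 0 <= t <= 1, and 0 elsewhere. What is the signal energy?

Energy = integral of |x(t)|^2 dt over the signal duration
= 11^2 * 1 = 121 * 1 = 121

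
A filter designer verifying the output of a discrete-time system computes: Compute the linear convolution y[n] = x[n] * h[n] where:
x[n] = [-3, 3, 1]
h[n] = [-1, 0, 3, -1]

y[n] = sum_k x[k]*h[n-k]. Output length = len(x) + len(h) - 1 = 3 + 4 - 1 = 6.
y[0] = -3*-1 = 3
y[1] = 3*-1 + -3*0 = -3
y[2] = 1*-1 + 3*0 + -3*3 = -10
y[3] = 1*0 + 3*3 + -3*-1 = 12
y[4] = 1*3 + 3*-1 = 0
y[5] = 1*-1 = -1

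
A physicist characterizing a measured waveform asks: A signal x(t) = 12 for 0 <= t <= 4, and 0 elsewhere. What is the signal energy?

Energy = integral of |x(t)|^2 dt over the signal duration
= 12^2 * 4 = 144 * 4 = 576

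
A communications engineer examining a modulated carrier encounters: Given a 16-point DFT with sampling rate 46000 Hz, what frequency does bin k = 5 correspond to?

The frequency of DFT bin k is: f_k = k * f_s / N
f_5 = 5 * 46000 / 16 = 14375 Hz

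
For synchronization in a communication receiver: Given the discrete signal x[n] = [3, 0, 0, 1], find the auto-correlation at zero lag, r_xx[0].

The auto-correlation at zero lag r_xx[0] equals the signal energy.
r_xx[0] = sum of x[n]^2 = 3^2 + 0^2 + 0^2 + 1^2
= 9 + 0 + 0 + 1 = 10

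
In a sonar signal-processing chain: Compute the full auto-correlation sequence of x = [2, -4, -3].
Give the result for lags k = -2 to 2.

r_xx[k] = sum_m x[m]*x[m+k], indexed from 0, for k = -2 to 2:
  r_xx[-2] = x[2]*x[0] = -6
  r_xx[-1] = x[1]*x[0] + x[2]*x[1] = 4
  r_xx[0] = x[0]*x[0] + x[1]*x[1] + x[2]*x[2] = 29
  r_xx[1] = x[0]*x[1] + x[1]*x[2] = 4
  r_xx[2] = x[0]*x[2] = -6
r_xx = [-6, 4, 29, 4, -6]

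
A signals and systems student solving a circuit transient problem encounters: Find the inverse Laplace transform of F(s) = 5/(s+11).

Standard pair: k/(s+a) <-> k*e^(-at)*u(t)
With k=5, a=11: f(t) = 5*e^(-11t)*u(t)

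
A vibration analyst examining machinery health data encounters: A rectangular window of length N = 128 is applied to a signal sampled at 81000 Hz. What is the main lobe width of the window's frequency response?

For a rectangular window of length N,
the main lobe width in frequency is 2*f_s/N.
= 2*81000/128 = 10125/8 Hz
This determines the minimum frequency separation for resolving two sinusoids.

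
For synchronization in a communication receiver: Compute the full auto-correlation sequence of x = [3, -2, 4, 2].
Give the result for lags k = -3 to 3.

r_xx[k] = sum_m x[m]*x[m+k], indexed from 0, for k = -3 to 3:
  r_xx[-3] = x[3]*x[0] = 6
  r_xx[-2] = x[2]*x[0] + x[3]*x[1] = 8
  r_xx[-1] = x[1]*x[0] + x[2]*x[1] + x[3]*x[2] = -6
  r_xx[0] = x[0]*x[0] + x[1]*x[1] + x[2]*x[2] + x[3]*x[3] = 33
  r_xx[1] = x[0]*x[1] + x[1]*x[2] + x[2]*x[3] = -6
  r_xx[2] = x[0]*x[2] + x[1]*x[3] = 8
  r_xx[3] = x[0]*x[3] = 6
r_xx = [6, 8, -6, 33, -6, 8, 6]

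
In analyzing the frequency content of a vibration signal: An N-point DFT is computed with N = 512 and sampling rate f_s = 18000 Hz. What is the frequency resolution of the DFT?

DFT frequency resolution = f_s / N
= 18000 / 512 = 1125/32 Hz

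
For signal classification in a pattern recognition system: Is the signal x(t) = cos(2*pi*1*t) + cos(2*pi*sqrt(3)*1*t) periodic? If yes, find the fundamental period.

f1 = 1 Hz, f2 = 1*sqrt(3) Hz
Ratio f2/f1 = sqrt(3), which is irrational.
Since the frequency ratio is irrational, no common period exists.
The signal is not periodic.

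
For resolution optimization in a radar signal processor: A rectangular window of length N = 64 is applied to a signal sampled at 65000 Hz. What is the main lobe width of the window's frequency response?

For a rectangular window of length N,
the main lobe width in frequency is 2*f_s/N.
= 2*65000/64 = 8125/4 Hz
This determines the minimum frequency separation for resolving two sinusoids.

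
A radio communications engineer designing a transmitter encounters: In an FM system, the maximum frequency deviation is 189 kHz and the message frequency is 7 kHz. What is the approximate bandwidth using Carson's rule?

Carson's rule: BW = 2*(delta_f + f_m)
= 2*(189 + 7) kHz = 392 kHz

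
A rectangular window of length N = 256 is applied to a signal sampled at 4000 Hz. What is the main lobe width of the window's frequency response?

For a rectangular window of length N,
the main lobe width in frequency is 2*f_s/N.
= 2*4000/256 = 125/4 Hz
This determines the minimum frequency separation for resolving two sinusoids.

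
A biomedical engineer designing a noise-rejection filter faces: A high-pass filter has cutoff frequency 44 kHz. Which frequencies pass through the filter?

A high-pass filter passes all frequencies above the cutoff frequency 44 kHz and attenuates lower frequencies.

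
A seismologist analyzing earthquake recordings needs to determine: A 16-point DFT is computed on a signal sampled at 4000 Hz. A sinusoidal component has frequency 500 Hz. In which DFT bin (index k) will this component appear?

DFT frequency resolution = f_s/N = 4000/16 = 250 Hz
Bin index k = f_signal / resolution = 500 / 250 = 2
The signal frequency 500 Hz falls in DFT bin k = 2.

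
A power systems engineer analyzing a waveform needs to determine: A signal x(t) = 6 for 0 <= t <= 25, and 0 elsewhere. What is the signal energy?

Energy = integral of |x(t)|^2 dt over the signal duration
= 6^2 * 25 = 36 * 25 = 900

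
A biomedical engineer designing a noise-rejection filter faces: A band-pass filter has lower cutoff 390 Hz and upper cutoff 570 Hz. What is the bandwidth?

Bandwidth = f_high - f_low
= 570 Hz - 390 Hz = 180 Hz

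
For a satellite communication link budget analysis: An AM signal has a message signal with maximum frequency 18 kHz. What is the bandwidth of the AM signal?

In AM (double-sideband), the bandwidth is twice the message frequency.
BW = 2 * f_m = 2 * 18 kHz = 36 kHz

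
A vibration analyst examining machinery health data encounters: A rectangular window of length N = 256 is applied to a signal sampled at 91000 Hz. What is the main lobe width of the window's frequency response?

For a rectangular window of length N,
the main lobe width in frequency is 2*f_s/N.
= 2*91000/256 = 11375/16 Hz
This determines the minimum frequency separation for resolving two sinusoids.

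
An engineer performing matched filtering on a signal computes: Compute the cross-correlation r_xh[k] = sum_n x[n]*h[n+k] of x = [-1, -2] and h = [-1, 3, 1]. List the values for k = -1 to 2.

Both sequences indexed from 0 and zero outside their support.
Lags with overlap: k = -1 to 2.
  r_xh[-1] = x[1]*h[0] = 2
  r_xh[0] = x[0]*h[0] + x[1]*h[1] = -5
  r_xh[1] = x[0]*h[1] + x[1]*h[2] = -5
  r_xh[2] = x[0]*h[2] = -1
r_xh = [2, -5, -5, -1] (for k = -1, ..., 2)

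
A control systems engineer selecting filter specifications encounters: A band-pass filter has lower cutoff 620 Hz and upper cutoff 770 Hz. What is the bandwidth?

Bandwidth = f_high - f_low
= 770 Hz - 620 Hz = 150 Hz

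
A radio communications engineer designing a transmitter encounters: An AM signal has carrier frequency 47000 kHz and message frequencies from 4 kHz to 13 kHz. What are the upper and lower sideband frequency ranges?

Upper sideband (USB) = fc + [fm_low, fm_high] = 47000 + [4, 13] = [47004, 47013] kHz
Lower sideband (LSB) = fc - [fm_high, fm_low] = 47000 - [13, 4] = [46987, 46996] kHz
Total occupied spectrum: 46987 kHz to 47013 kHz (plus carrier at 47000 kHz)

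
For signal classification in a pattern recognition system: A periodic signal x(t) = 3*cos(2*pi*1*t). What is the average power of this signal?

Average power of A*cos(wt) is A^2/2.
P = 3^2 / 2 = 9/2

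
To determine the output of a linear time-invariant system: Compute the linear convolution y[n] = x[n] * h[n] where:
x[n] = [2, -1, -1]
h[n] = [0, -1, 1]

y[n] = sum_k x[k]*h[n-k]. Output length = len(x) + len(h) - 1 = 3 + 3 - 1 = 5.
y[0] = 2*0 = 0
y[1] = -1*0 + 2*-1 = -2
y[2] = -1*0 + -1*-1 + 2*1 = 3
y[3] = -1*-1 + -1*1 = 0
y[4] = -1*1 = -1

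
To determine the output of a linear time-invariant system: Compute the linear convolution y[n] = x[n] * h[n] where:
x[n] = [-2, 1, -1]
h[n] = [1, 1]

y[n] = sum_k x[k]*h[n-k]. Output length = len(x) + len(h) - 1 = 3 + 2 - 1 = 4.
y[0] = -2*1 = -2
y[1] = 1*1 + -2*1 = -1
y[2] = -1*1 + 1*1 = 0
y[3] = -1*1 = -1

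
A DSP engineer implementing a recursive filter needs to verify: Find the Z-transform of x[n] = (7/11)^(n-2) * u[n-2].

Time-shifting property: if X(z) = Z{x[n]}, then Z{x[n-d]} = z^(-d) * X(z)
X(z) = z/(z - 7/11) for x[n] = (7/11)^n * u[n]
Z{x[n-2]} = z^(-2) * z/(z - 7/11) = z^(-1)/(z - 7/11)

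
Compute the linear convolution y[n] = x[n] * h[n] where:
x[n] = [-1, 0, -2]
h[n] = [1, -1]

y[n] = sum_k x[k]*h[n-k]. Output length = len(x) + len(h) - 1 = 3 + 2 - 1 = 4.
y[0] = -1*1 = -1
y[1] = 0*1 + -1*-1 = 1
y[2] = -2*1 + 0*-1 = -2
y[3] = -2*-1 = 2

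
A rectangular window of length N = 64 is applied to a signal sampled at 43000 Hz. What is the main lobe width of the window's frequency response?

For a rectangular window of length N,
the main lobe width in frequency is 2*f_s/N.
= 2*43000/64 = 5375/4 Hz
This determines the minimum frequency separation for resolving two sinusoids.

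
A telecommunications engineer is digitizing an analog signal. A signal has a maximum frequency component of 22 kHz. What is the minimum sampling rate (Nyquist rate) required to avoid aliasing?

By the Nyquist-Shannon sampling theorem,
the minimum sampling rate (Nyquist rate) must be at least 2 * f_max.
Nyquist rate = 2 * 22 kHz = 44 kHz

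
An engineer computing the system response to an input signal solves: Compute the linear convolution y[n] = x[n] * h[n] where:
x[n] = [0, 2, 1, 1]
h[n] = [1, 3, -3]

y[n] = sum_k x[k]*h[n-k]. Output length = len(x) + len(h) - 1 = 4 + 3 - 1 = 6.
y[0] = 0*1 = 0
y[1] = 2*1 + 0*3 = 2
y[2] = 1*1 + 2*3 + 0*-3 = 7
y[3] = 1*1 + 1*3 + 2*-3 = -2
y[4] = 1*3 + 1*-3 = 0
y[5] = 1*-3 = -3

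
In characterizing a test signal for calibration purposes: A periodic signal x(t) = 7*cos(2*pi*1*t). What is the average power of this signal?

Average power of A*cos(wt) is A^2/2.
P = 7^2 / 2 = 49/2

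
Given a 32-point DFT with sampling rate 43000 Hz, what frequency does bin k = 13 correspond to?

The frequency of DFT bin k is: f_k = k * f_s / N
f_13 = 13 * 43000 / 32 = 69875/4 Hz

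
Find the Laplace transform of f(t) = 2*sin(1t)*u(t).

Standard pair: sin(wt)*u(t) <-> w/(s^2+w^2)
With w = 1: L{2*sin(1t)*u(t)} = 2/(s^2+1)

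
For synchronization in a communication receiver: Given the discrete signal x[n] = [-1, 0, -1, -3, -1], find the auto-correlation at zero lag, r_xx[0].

The auto-correlation at zero lag r_xx[0] equals the signal energy.
r_xx[0] = sum of x[n]^2 = (-1)^2 + 0^2 + (-1)^2 + (-3)^2 + (-1)^2
= 1 + 0 + 1 + 9 + 1 = 12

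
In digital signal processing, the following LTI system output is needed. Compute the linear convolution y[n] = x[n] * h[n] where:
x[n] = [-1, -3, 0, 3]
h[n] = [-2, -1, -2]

y[n] = sum_k x[k]*h[n-k]. Output length = len(x) + len(h) - 1 = 4 + 3 - 1 = 6.
y[0] = -1*-2 = 2
y[1] = -3*-2 + -1*-1 = 7
y[2] = 0*-2 + -3*-1 + -1*-2 = 5
y[3] = 3*-2 + 0*-1 + -3*-2 = 0
y[4] = 3*-1 + 0*-2 = -3
y[5] = 3*-2 = -6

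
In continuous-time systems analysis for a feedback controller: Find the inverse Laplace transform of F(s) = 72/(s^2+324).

Standard pair: w/(s^2+w^2) <-> sin(wt)*u(t)
Recognize w^2 = 324, so w = 18; numerator 72 = 4*18.
f(t) = 4*sin(18t)*u(t)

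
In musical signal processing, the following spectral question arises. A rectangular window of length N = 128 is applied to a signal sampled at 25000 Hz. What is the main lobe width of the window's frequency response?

For a rectangular window of length N,
the main lobe width in frequency is 2*f_s/N.
= 2*25000/128 = 3125/8 Hz
This determines the minimum frequency separation for resolving two sinusoids.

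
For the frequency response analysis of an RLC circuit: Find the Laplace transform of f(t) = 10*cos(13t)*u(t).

Standard pair: cos(wt)*u(t) <-> s/(s^2+w^2)
With w = 13: L{10*cos(13t)*u(t)} = 10s/(s^2+169)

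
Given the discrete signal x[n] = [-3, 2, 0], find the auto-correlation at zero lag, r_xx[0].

The auto-correlation at zero lag r_xx[0] equals the signal energy.
r_xx[0] = sum of x[n]^2 = (-3)^2 + 2^2 + 0^2
= 9 + 4 + 0 = 13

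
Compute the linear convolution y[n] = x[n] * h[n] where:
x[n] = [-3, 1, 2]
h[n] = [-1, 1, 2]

y[n] = sum_k x[k]*h[n-k]. Output length = len(x) + len(h) - 1 = 3 + 3 - 1 = 5.
y[0] = -3*-1 = 3
y[1] = 1*-1 + -3*1 = -4
y[2] = 2*-1 + 1*1 + -3*2 = -7
y[3] = 2*1 + 1*2 = 4
y[4] = 2*2 = 4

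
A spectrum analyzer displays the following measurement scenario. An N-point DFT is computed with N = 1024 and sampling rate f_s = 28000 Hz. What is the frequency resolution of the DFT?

DFT frequency resolution = f_s / N
= 28000 / 1024 = 875/32 Hz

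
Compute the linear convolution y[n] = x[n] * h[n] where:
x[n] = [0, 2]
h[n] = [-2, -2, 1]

y[n] = sum_k x[k]*h[n-k]. Output length = len(x) + len(h) - 1 = 2 + 3 - 1 = 4.
y[0] = 0*-2 = 0
y[1] = 2*-2 + 0*-2 = -4
y[2] = 2*-2 + 0*1 = -4
y[3] = 2*1 = 2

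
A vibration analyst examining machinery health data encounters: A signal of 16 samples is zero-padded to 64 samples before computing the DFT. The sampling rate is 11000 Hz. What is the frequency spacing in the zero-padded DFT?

Original DFT: N = 16, resolution = f_s/N = 11000/16 = 1375/2 Hz
Zero-padded DFT: N = 64, resolution = f_s/N = 11000/64 = 1375/8 Hz
Zero-padding interpolates the spectrum (finer frequency grid)
but does NOT improve the true spectral resolution (ability to resolve close frequencies).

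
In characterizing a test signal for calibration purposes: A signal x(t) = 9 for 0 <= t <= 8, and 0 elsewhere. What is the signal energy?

Energy = integral of |x(t)|^2 dt over the signal duration
= 9^2 * 8 = 81 * 8 = 648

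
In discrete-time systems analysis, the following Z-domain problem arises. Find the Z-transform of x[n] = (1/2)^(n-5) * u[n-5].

Time-shifting property: if X(z) = Z{x[n]}, then Z{x[n-d]} = z^(-d) * X(z)
X(z) = z/(z - 1/2) for x[n] = (1/2)^n * u[n]
Z{x[n-5]} = z^(-5) * z/(z - 1/2) = z^(-4)/(z - 1/2)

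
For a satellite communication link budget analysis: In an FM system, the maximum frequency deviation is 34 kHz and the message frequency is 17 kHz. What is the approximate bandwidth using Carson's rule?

Carson's rule: BW = 2*(delta_f + f_m)
= 2*(34 + 17) kHz = 102 kHz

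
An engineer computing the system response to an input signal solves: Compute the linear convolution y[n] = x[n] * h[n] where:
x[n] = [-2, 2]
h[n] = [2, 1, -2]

y[n] = sum_k x[k]*h[n-k]. Output length = len(x) + len(h) - 1 = 2 + 3 - 1 = 4.
y[0] = -2*2 = -4
y[1] = 2*2 + -2*1 = 2
y[2] = 2*1 + -2*-2 = 6
y[3] = 2*-2 = -4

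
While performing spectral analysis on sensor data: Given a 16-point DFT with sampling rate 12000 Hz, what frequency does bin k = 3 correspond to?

The frequency of DFT bin k is: f_k = k * f_s / N
f_3 = 3 * 12000 / 16 = 2250 Hz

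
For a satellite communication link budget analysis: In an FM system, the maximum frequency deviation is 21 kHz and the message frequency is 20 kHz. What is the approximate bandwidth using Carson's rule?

Carson's rule: BW = 2*(delta_f + f_m)
= 2*(21 + 20) kHz = 82 kHz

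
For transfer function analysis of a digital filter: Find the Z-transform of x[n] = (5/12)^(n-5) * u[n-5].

Time-shifting property: if X(z) = Z{x[n]}, then Z{x[n-d]} = z^(-d) * X(z)
X(z) = z/(z - 5/12) for x[n] = (5/12)^n * u[n]
Z{x[n-5]} = z^(-5) * z/(z - 5/12) = z^(-4)/(z - 5/12)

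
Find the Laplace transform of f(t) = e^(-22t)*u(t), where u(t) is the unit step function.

Standard Laplace transform pair:
e^(-at)*u(t) <-> 1/(s+a)
With a = 22: L{e^(-22t)*u(t)} = 1/(s+22), ROC: Re(s) > -22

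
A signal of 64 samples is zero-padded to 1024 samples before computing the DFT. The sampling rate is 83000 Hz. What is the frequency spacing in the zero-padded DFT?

Original DFT: N = 64, resolution = f_s/N = 83000/64 = 10375/8 Hz
Zero-padded DFT: N = 1024, resolution = f_s/N = 83000/1024 = 10375/128 Hz
Zero-padding interpolates the spectrum (finer frequency grid)
but does NOT improve the true spectral resolution (ability to resolve close frequencies).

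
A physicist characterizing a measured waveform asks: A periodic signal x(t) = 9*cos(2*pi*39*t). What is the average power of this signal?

Average power of A*cos(wt) is A^2/2.
P = 9^2 / 2 = 81/2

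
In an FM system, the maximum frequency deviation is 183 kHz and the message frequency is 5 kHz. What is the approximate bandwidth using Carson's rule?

Carson's rule: BW = 2*(delta_f + f_m)
= 2*(183 + 5) kHz = 376 kHz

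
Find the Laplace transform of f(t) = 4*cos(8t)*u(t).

Standard pair: cos(wt)*u(t) <-> s/(s^2+w^2)
With w = 8: L{4*cos(8t)*u(t)} = 4s/(s^2+64)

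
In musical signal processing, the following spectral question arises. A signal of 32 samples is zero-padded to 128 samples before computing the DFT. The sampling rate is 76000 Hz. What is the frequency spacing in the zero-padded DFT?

Original DFT: N = 32, resolution = f_s/N = 76000/32 = 2375 Hz
Zero-padded DFT: N = 128, resolution = f_s/N = 76000/128 = 2375/4 Hz
Zero-padding interpolates the spectrum (finer frequency grid)
but does NOT improve the true spectral resolution (ability to resolve close frequencies).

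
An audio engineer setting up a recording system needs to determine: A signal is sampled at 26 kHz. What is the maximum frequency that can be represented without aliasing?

The maximum frequency that can be represented without aliasing
is the Nyquist frequency: f_max = f_s / 2 = 26 kHz / 2 = 13 kHz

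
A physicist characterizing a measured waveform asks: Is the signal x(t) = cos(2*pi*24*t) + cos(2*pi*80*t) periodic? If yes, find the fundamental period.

f1 = 24 Hz, f2 = 80 Hz
Period T1 = 1/24, T2 = 1/80
Ratio T1/T2 = 80/24, which is rational.
The signal is periodic with fundamental period T = 1/GCD(24,80) = 1/8 s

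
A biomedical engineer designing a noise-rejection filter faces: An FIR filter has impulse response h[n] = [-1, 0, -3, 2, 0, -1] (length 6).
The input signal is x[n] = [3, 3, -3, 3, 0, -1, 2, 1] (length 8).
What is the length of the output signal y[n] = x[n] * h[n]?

For linear convolution, the output length is:
len(y) = len(x) + len(h) - 1 = 8 + 6 - 1 = 13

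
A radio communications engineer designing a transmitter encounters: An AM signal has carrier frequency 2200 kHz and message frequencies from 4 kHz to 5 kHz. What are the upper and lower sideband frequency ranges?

Upper sideband (USB) = fc + [fm_low, fm_high] = 2200 + [4, 5] = [2204, 2205] kHz
Lower sideband (LSB) = fc - [fm_high, fm_low] = 2200 - [5, 4] = [2195, 2196] kHz
Total occupied spectrum: 2195 kHz to 2205 kHz (plus carrier at 2200 kHz)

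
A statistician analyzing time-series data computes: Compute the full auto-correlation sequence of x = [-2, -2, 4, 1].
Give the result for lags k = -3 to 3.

r_xx[k] = sum_m x[m]*x[m+k], indexed from 0, for k = -3 to 3:
  r_xx[-3] = x[3]*x[0] = -2
  r_xx[-2] = x[2]*x[0] + x[3]*x[1] = -10
  r_xx[-1] = x[1]*x[0] + x[2]*x[1] + x[3]*x[2] = 0
  r_xx[0] = x[0]*x[0] + x[1]*x[1] + x[2]*x[2] + x[3]*x[3] = 25
  r_xx[1] = x[0]*x[1] + x[1]*x[2] + x[2]*x[3] = 0
  r_xx[2] = x[0]*x[2] + x[1]*x[3] = -10
  r_xx[3] = x[0]*x[3] = -2
r_xx = [-2, -10, 0, 25, 0, -10, -2]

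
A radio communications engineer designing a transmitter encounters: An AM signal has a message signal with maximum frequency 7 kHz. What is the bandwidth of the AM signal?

In AM (double-sideband), the bandwidth is twice the message frequency.
BW = 2 * f_m = 2 * 7 kHz = 14 kHz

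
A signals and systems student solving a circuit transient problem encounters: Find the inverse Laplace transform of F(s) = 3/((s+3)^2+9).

Standard pair: w/((s+a)^2+w^2) <-> e^(-at)*sin(wt)*u(t)
With a=3, w=3: f(t) = e^(-3t)*sin(3t)*u(t)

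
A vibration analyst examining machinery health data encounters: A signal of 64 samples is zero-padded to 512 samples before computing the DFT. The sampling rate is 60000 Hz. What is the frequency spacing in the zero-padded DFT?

Original DFT: N = 64, resolution = f_s/N = 60000/64 = 1875/2 Hz
Zero-padded DFT: N = 512, resolution = f_s/N = 60000/512 = 1875/16 Hz
Zero-padding interpolates the spectrum (finer frequency grid)
but does NOT improve the true spectral resolution (ability to resolve close frequencies).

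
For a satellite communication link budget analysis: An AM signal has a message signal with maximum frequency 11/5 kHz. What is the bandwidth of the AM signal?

In AM (double-sideband), the bandwidth is twice the message frequency.
BW = 2 * f_m = 2 * 11/5 kHz = 22/5 kHz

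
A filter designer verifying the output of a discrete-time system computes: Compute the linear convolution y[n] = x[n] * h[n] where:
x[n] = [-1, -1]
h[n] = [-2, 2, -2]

y[n] = sum_k x[k]*h[n-k]. Output length = len(x) + len(h) - 1 = 2 + 3 - 1 = 4.
y[0] = -1*-2 = 2
y[1] = -1*-2 + -1*2 = 0
y[2] = -1*2 + -1*-2 = 0
y[3] = -1*-2 = 2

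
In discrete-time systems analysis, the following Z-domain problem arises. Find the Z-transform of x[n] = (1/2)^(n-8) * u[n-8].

Time-shifting property: if X(z) = Z{x[n]}, then Z{x[n-d]} = z^(-d) * X(z)
X(z) = z/(z - 1/2) for x[n] = (1/2)^n * u[n]
Z{x[n-8]} = z^(-8) * z/(z - 1/2) = z^(-7)/(z - 1/2)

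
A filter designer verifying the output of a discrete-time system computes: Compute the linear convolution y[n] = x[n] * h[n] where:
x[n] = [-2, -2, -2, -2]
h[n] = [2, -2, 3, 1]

y[n] = sum_k x[k]*h[n-k]. Output length = len(x) + len(h) - 1 = 4 + 4 - 1 = 7.
y[0] = -2*2 = -4
y[1] = -2*2 + -2*-2 = 0
y[2] = -2*2 + -2*-2 + -2*3 = -6
y[3] = -2*2 + -2*-2 + -2*3 + -2*1 = -8
y[4] = -2*-2 + -2*3 + -2*1 = -4
y[5] = -2*3 + -2*1 = -8
y[6] = -2*1 = -2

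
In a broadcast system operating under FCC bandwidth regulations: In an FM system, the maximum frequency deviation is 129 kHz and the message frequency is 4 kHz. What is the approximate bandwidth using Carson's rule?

Carson's rule: BW = 2*(delta_f + f_m)
= 2*(129 + 4) kHz = 266 kHz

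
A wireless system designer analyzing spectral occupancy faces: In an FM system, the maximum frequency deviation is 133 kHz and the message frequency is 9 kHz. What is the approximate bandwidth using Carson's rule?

Carson's rule: BW = 2*(delta_f + f_m)
= 2*(133 + 9) kHz = 284 kHz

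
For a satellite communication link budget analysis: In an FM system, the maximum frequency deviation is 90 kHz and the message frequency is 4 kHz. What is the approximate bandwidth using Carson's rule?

Carson's rule: BW = 2*(delta_f + f_m)
= 2*(90 + 4) kHz = 188 kHz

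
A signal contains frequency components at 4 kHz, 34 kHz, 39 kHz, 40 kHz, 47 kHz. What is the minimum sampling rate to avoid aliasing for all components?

The highest frequency component is f_max = 47 kHz.
Nyquist rate = 2 * f_max = 2 * 47 kHz = 94 kHz.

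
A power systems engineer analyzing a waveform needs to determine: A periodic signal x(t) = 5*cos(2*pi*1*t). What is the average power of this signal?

Average power of A*cos(wt) is A^2/2.
P = 5^2 / 2 = 25/2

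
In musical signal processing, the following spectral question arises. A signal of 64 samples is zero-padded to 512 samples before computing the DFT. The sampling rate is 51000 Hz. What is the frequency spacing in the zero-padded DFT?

Original DFT: N = 64, resolution = f_s/N = 51000/64 = 6375/8 Hz
Zero-padded DFT: N = 512, resolution = f_s/N = 51000/512 = 6375/64 Hz
Zero-padding interpolates the spectrum (finer frequency grid)
but does NOT improve the true spectral resolution (ability to resolve close frequencies).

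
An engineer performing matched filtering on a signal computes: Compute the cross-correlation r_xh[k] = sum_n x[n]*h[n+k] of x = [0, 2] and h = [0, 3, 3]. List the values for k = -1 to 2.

Both sequences indexed from 0 and zero outside their support.
Lags with overlap: k = -1 to 2.
  r_xh[-1] = x[1]*h[0] = 0
  r_xh[0] = x[0]*h[0] + x[1]*h[1] = 6
  r_xh[1] = x[0]*h[1] + x[1]*h[2] = 6
  r_xh[2] = x[0]*h[2] = 0
r_xh = [0, 6, 6, 0] (for k = -1, ..., 2)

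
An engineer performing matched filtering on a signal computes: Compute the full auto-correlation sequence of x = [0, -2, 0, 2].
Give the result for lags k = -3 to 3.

r_xx[k] = sum_m x[m]*x[m+k], indexed from 0, for k = -3 to 3:
  r_xx[-3] = x[3]*x[0] = 0
  r_xx[-2] = x[2]*x[0] + x[3]*x[1] = -4
  r_xx[-1] = x[1]*x[0] + x[2]*x[1] + x[3]*x[2] = 0
  r_xx[0] = x[0]*x[0] + x[1]*x[1] + x[2]*x[2] + x[3]*x[3] = 8
  r_xx[1] = x[0]*x[1] + x[1]*x[2] + x[2]*x[3] = 0
  r_xx[2] = x[0]*x[2] + x[1]*x[3] = -4
  r_xx[3] = x[0]*x[3] = 0
r_xx = [0, -4, 0, 8, 0, -4, 0]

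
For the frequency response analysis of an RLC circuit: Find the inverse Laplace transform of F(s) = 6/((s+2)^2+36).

Standard pair: w/((s+a)^2+w^2) <-> e^(-at)*sin(wt)*u(t)
With a=2, w=6: f(t) = e^(-2t)*sin(6t)*u(t)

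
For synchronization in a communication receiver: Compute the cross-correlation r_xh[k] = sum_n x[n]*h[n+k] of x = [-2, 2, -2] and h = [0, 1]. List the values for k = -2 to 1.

Both sequences indexed from 0 and zero outside their support.
Lags with overlap: k = -2 to 1.
  r_xh[-2] = x[2]*h[0] = 0
  r_xh[-1] = x[1]*h[0] + x[2]*h[1] = -2
  r_xh[0] = x[0]*h[0] + x[1]*h[1] = 2
  r_xh[1] = x[0]*h[1] = -2
r_xh = [0, -2, 2, -2] (for k = -2, ..., 1)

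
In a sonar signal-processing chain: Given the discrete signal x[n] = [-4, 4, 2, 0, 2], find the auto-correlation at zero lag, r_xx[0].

The auto-correlation at zero lag r_xx[0] equals the signal energy.
r_xx[0] = sum of x[n]^2 = (-4)^2 + 4^2 + 2^2 + 0^2 + 2^2
= 16 + 16 + 4 + 0 + 4 = 40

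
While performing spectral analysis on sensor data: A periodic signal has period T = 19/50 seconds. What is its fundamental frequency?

The fundamental frequency is the reciprocal of the period.
f = 1/T = 1/(19/50) = 50/19 Hz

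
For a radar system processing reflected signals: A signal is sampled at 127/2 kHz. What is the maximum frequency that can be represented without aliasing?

The maximum frequency that can be represented without aliasing
is the Nyquist frequency: f_max = f_s / 2 = 127/2 kHz / 2 = 127/4 kHz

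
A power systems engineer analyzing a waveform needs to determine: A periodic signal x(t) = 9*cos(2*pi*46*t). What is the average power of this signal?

Average power of A*cos(wt) is A^2/2.
P = 9^2 / 2 = 81/2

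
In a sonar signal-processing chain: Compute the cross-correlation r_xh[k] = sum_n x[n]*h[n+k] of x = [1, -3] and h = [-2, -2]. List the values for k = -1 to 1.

Both sequences indexed from 0 and zero outside their support.
Lags with overlap: k = -1 to 1.
  r_xh[-1] = x[1]*h[0] = 6
  r_xh[0] = x[0]*h[0] + x[1]*h[1] = 4
  r_xh[1] = x[0]*h[1] = -2
r_xh = [6, 4, -2] (for k = -1, ..., 1)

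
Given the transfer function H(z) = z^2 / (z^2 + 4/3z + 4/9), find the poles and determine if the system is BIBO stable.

Poles are roots of the denominator: z^2 + 4/3z + 4/9 = 0.
Quadratic formula: z = [-(4/3) +/- sqrt((4/3)^2 - 4*(4/9))] / 2
Discriminant = 16/9 - 16/9 = 0; sqrt = 0.
z = (-4/3 +/- 0) / 2 = -2/3 (repeated root).
|p1| = 2/3, |p2| = 2/3.
For BIBO stability, all poles must lie inside the unit circle (|p| < 1).
System is STABLE since both |p| < 1.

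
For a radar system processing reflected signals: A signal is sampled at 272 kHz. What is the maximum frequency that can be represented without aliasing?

The maximum frequency that can be represented without aliasing
is the Nyquist frequency: f_max = f_s / 2 = 272 kHz / 2 = 136 kHz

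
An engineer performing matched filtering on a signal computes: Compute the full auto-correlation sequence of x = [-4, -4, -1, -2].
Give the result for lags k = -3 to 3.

r_xx[k] = sum_m x[m]*x[m+k], indexed from 0, for k = -3 to 3:
  r_xx[-3] = x[3]*x[0] = 8
  r_xx[-2] = x[2]*x[0] + x[3]*x[1] = 12
  r_xx[-1] = x[1]*x[0] + x[2]*x[1] + x[3]*x[2] = 22
  r_xx[0] = x[0]*x[0] + x[1]*x[1] + x[2]*x[2] + x[3]*x[3] = 37
  r_xx[1] = x[0]*x[1] + x[1]*x[2] + x[2]*x[3] = 22
  r_xx[2] = x[0]*x[2] + x[1]*x[3] = 12
  r_xx[3] = x[0]*x[3] = 8
r_xx = [8, 12, 22, 37, 22, 12, 8]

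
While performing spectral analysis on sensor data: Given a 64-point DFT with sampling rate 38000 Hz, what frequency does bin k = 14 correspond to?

The frequency of DFT bin k is: f_k = k * f_s / N
f_14 = 14 * 38000 / 64 = 16625/2 Hz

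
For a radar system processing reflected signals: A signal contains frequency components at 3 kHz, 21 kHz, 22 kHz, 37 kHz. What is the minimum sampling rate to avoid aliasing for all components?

The highest frequency component is f_max = 37 kHz.
Nyquist rate = 2 * f_max = 2 * 37 kHz = 74 kHz.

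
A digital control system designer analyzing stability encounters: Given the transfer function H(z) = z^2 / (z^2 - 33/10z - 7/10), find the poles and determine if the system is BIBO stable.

Poles are roots of the denominator: z^2 - 33/10z - 7/10 = 0.
Quadratic formula: z = [-(-33/10) +/- sqrt((-33/10)^2 - 4*(-7/10))] / 2
Discriminant = 1089/100 + 14/5 = 1369/100; sqrt = 37/10.
z = (33/10 +/- 37/10) / 2 => z = 7/2 or z = -1/5.
|p1| = 7/2, |p2| = 1/5.
For BIBO stability, all poles must lie inside the unit circle (|p| < 1).
System is UNSTABLE since at least one |p| >= 1.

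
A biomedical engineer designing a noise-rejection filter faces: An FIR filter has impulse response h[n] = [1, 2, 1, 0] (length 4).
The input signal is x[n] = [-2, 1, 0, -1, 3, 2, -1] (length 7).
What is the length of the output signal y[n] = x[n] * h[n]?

For linear convolution, the output length is:
len(y) = len(x) + len(h) - 1 = 7 + 4 - 1 = 10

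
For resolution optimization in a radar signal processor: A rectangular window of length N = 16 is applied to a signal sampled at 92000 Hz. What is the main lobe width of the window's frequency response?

For a rectangular window of length N,
the main lobe width in frequency is 2*f_s/N.
= 2*92000/16 = 11500 Hz
This determines the minimum frequency separation for resolving two sinusoids.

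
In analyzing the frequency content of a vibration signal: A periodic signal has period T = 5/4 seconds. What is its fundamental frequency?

The fundamental frequency is the reciprocal of the period.
f = 1/T = 1/(5/4) = 4/5 Hz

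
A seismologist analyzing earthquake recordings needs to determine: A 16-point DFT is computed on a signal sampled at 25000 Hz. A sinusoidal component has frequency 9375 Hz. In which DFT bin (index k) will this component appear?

DFT frequency resolution = f_s/N = 25000/16 = 3125/2 Hz
Bin index k = f_signal / resolution = 9375 / 3125/2 = 6
The signal frequency 9375 Hz falls in DFT bin k = 6.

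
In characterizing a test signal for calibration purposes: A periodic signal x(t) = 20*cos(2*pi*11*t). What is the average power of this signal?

Average power of A*cos(wt) is A^2/2.
P = 20^2 / 2 = 400/2 = 200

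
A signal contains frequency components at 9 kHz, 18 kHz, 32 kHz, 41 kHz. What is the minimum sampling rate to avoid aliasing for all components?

The highest frequency component is f_max = 41 kHz.
Nyquist rate = 2 * f_max = 2 * 41 kHz = 82 kHz.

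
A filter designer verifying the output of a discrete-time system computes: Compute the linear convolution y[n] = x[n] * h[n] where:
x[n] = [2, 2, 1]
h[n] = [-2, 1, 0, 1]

y[n] = sum_k x[k]*h[n-k]. Output length = len(x) + len(h) - 1 = 3 + 4 - 1 = 6.
y[0] = 2*-2 = -4
y[1] = 2*-2 + 2*1 = -2
y[2] = 1*-2 + 2*1 + 2*0 = 0
y[3] = 1*1 + 2*0 + 2*1 = 3
y[4] = 1*0 + 2*1 = 2
y[5] = 1*1 = 1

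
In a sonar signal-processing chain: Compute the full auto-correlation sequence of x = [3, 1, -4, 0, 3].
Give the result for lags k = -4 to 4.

r_xx[k] = sum_m x[m]*x[m+k], indexed from 0, for k = -4 to 4:
  r_xx[-4] = x[4]*x[0] = 9
  r_xx[-3] = x[3]*x[0] + x[4]*x[1] = 3
  r_xx[-2] = x[2]*x[0] + x[3]*x[1] + x[4]*x[2] = -24
  r_xx[-1] = x[1]*x[0] + x[2]*x[1] + x[3]*x[2] + x[4]*x[3] = -1
  r_xx[0] = x[0]*x[0] + x[1]*x[1] + x[2]*x[2] + x[3]*x[3] + x[4]*x[4] = 35
  r_xx[1] = x[0]*x[1] + x[1]*x[2] + x[2]*x[3] + x[3]*x[4] = -1
  r_xx[2] = x[0]*x[2] + x[1]*x[3] + x[2]*x[4] = -24
  r_xx[3] = x[0]*x[3] + x[1]*x[4] = 3
  r_xx[4] = x[0]*x[4] = 9
r_xx = [9, 3, -24, -1, 35, -1, -24, 3, 9]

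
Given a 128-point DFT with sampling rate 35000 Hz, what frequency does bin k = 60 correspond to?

The frequency of DFT bin k is: f_k = k * f_s / N
f_60 = 60 * 35000 / 128 = 65625/4 Hz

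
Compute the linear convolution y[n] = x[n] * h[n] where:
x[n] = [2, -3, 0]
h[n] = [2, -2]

y[n] = sum_k x[k]*h[n-k]. Output length = len(x) + len(h) - 1 = 3 + 2 - 1 = 4.
y[0] = 2*2 = 4
y[1] = -3*2 + 2*-2 = -10
y[2] = 0*2 + -3*-2 = 6
y[3] = 0*-2 = 0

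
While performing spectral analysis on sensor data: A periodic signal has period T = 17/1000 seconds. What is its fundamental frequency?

The fundamental frequency is the reciprocal of the period.
f = 1/T = 1/(17/1000) = 1000/17 Hz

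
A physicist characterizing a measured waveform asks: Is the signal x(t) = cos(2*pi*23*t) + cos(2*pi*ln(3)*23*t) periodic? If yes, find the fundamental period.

f1 = 23 Hz, f2 = 23*ln(3) Hz
Ratio f2/f1 = ln(3), which is irrational.
Since the frequency ratio is irrational, no common period exists.
The signal is not periodic.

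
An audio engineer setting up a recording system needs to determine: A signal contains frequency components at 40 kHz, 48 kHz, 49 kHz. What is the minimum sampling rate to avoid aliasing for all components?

The highest frequency component is f_max = 49 kHz.
Nyquist rate = 2 * f_max = 2 * 49 kHz = 98 kHz.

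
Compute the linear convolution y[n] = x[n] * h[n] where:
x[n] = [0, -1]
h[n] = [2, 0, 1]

y[n] = sum_k x[k]*h[n-k]. Output length = len(x) + len(h) - 1 = 2 + 3 - 1 = 4.
y[0] = 0*2 = 0
y[1] = -1*2 + 0*0 = -2
y[2] = -1*0 + 0*1 = 0
y[3] = -1*1 = -1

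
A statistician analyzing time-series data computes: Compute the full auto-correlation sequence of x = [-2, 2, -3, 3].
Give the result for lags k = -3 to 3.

r_xx[k] = sum_m x[m]*x[m+k], indexed from 0, for k = -3 to 3:
  r_xx[-3] = x[3]*x[0] = -6
  r_xx[-2] = x[2]*x[0] + x[3]*x[1] = 12
  r_xx[-1] = x[1]*x[0] + x[2]*x[1] + x[3]*x[2] = -19
  r_xx[0] = x[0]*x[0] + x[1]*x[1] + x[2]*x[2] + x[3]*x[3] = 26
  r_xx[1] = x[0]*x[1] + x[1]*x[2] + x[2]*x[3] = -19
  r_xx[2] = x[0]*x[2] + x[1]*x[3] = 12
  r_xx[3] = x[0]*x[3] = -6
r_xx = [-6, 12, -19, 26, -19, 12, -6]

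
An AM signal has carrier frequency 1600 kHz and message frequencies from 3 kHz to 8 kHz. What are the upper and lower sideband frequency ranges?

Upper sideband (USB) = fc + [fm_low, fm_high] = 1600 + [3, 8] = [1603, 1608] kHz
Lower sideband (LSB) = fc - [fm_high, fm_low] = 1600 - [8, 3] = [1592, 1597] kHz
Total occupied spectrum: 1592 kHz to 1608 kHz (plus carrier at 1600 kHz)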